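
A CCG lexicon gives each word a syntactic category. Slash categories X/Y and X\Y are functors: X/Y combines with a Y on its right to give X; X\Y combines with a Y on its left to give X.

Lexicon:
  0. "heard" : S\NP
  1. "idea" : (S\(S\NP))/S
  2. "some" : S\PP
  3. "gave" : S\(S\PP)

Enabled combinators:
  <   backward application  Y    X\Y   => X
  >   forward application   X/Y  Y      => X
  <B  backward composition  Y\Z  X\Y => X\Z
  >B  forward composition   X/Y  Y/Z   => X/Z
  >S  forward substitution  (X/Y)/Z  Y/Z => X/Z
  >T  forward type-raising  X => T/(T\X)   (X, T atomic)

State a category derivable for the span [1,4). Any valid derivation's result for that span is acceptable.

S\(S\NP)

[0,4] S   <
  [0,1] "heard" : S\NP
  [1,4] S\(S\NP)   >
    [1,2] "idea" : (S\(S\NP))/S
    [2,4] S   <
      [2,3] "some" : S\PP
      [3,4] "gave" : S\(S\PP)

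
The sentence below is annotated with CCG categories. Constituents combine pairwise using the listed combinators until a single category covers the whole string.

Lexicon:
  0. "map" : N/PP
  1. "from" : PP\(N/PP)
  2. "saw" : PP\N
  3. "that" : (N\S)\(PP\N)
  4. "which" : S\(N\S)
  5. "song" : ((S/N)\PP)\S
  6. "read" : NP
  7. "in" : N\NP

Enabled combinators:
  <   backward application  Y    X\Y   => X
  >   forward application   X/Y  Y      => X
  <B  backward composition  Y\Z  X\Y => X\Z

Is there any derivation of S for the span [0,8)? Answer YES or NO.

[0,8] S   >
  [0,6] S/N   <
    [0,2] PP   <
      [0,1] "map" : N/PP
      [1,2] "from" : PP\(N/PP)
    [2,6] (S/N)\PP   <
      [2,5] S   <
        [2,4] N\S   <
          [2,3] "saw" : PP\N
          [3,4] "that" : (N\S)\(PP\N)
        [4,5] "which" : S\(N\S)
      [5,6] "song" : ((S/N)\PP)\S
  [6,8] N   <
    [6,7] "read" : NP
    [7,8] "in" : N\NP

YES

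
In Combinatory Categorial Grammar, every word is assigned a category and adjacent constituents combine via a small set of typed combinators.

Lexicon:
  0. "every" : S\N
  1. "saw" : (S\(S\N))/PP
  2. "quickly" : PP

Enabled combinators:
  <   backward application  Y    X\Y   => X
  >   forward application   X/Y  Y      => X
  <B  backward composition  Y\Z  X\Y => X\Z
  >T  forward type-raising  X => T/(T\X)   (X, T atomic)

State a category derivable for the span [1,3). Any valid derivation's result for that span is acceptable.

[0,3] S   <
  [0,1] "every" : S\N
  [1,3] S\(S\N)   >
    [1,2] "saw" : (S\(S\N))/PP
    [2,3] "quickly" : PP

S\(S\N)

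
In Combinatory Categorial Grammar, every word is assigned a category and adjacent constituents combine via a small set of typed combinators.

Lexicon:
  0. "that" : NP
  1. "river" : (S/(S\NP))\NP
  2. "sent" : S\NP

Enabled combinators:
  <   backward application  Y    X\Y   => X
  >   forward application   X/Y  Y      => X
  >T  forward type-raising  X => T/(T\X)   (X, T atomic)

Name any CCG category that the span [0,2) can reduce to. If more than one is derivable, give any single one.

[0,3] S   >
  [0,2] S/(S\NP)   <
    [0,1] "that" : NP
    [1,2] "river" : (S/(S\NP))\NP
  [2,3] "sent" : S\NP

S/(S\NP)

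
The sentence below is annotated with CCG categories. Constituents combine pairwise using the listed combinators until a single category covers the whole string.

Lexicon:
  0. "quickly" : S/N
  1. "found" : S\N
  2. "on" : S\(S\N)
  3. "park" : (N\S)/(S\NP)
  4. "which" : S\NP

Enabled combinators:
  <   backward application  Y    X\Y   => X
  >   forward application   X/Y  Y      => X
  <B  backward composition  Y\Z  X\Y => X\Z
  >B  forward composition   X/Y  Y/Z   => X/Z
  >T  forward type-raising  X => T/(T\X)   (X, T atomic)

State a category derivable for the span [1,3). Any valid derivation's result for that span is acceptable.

S

[0,5] S   >
  [0,1] "quickly" : S/N
  [1,5] N   <
    [1,3] S   <
      [1,2] "found" : S\N
      [2,3] "on" : S\(S\N)
    [3,5] N\S   >
      [3,4] "park" : (N\S)/(S\NP)
      [4,5] "which" : S\NP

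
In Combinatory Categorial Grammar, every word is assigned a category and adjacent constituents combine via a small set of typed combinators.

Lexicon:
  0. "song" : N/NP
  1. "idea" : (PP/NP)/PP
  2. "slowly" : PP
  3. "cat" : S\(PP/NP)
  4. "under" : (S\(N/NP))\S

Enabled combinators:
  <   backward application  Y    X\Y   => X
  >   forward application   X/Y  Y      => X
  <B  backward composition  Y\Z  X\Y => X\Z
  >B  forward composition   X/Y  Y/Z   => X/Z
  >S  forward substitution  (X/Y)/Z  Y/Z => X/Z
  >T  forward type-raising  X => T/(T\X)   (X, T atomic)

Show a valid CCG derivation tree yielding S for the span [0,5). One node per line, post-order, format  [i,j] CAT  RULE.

[0,5] S   <
  [0,1] "song" : N/NP
  [1,5] S\(N/NP)   <
    [1,4] S   <
      [1,3] PP/NP   >
        [1,2] "idea" : (PP/NP)/PP
        [2,3] "slowly" : PP
      [3,4] "cat" : S\(PP/NP)
    [4,5] "under" : (S\(N/NP))\S

[0,1] N/NP  lex  "song"
[1,2] (PP/NP)/PP  lex  "idea"
[2,3] PP  lex  "slowly"
[1,3] PP/NP  >  k=2
[3,4] S\(PP/NP)  lex  "cat"
[1,4] S  <  k=3
[4,5] (S\(N/NP))\S  lex  "under"
[1,5] S\(N/NP)  <  k=4
[0,5] S  <  k=1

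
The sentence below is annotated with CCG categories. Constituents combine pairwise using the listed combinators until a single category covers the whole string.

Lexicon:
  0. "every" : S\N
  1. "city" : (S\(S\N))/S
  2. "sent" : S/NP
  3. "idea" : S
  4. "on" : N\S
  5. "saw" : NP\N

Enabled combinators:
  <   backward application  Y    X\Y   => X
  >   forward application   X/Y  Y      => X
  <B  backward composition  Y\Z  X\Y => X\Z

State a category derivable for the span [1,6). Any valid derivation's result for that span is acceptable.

S\(S\N)

[0,6] S   <
  [0,1] "every" : S\N
  [1,6] S\(S\N)   >
    [1,2] "city" : (S\(S\N))/S
    [2,6] S   >
      [2,3] "sent" : S/NP
      [3,6] NP   <
        [3,5] N   <
          [3,4] "idea" : S
          [4,5] "on" : N\S
        [5,6] "saw" : NP\N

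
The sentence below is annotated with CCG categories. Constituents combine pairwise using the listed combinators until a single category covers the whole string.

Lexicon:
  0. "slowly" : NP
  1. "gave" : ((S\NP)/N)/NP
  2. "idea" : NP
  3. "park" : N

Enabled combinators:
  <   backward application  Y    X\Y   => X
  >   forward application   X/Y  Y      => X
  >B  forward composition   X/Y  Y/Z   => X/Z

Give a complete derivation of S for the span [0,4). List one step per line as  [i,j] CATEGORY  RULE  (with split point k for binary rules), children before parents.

[0,1] NP  lex  "slowly"
[1,2] ((S\NP)/N)/NP  lex  "gave"
[2,3] NP  lex  "idea"
[1,3] (S\NP)/N  >  k=2
[3,4] N  lex  "park"
[1,4] S\NP  >  k=3
[0,4] S  <  k=1

[0,4] S   <
  [0,1] "slowly" : NP
  [1,4] S\NP   >
    [1,3] (S\NP)/N   >
      [1,2] "gave" : ((S\NP)/N)/NP
      [2,3] "idea" : NP
    [3,4] "park" : N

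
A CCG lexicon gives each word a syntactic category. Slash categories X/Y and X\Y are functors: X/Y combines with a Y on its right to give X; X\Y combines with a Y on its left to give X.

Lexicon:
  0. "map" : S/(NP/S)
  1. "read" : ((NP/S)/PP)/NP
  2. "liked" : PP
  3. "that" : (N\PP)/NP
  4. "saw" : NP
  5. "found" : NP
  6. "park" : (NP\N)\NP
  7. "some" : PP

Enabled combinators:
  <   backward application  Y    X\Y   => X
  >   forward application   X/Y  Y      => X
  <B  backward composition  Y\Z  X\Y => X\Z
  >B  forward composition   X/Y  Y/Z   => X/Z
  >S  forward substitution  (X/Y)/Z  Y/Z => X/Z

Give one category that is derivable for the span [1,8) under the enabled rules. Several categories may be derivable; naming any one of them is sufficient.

[0,8] S   >
  [0,1] "map" : S/(NP/S)
  [1,8] NP/S   >
    [1,7] (NP/S)/PP   >
      [1,2] "read" : ((NP/S)/PP)/NP
      [2,7] NP   <
        [2,3] "liked" : PP
        [3,7] NP\PP   <B
          [3,5] N\PP   >
            [3,4] "that" : (N\PP)/NP
            [4,5] "saw" : NP
          [5,7] NP\N   <
            [5,6] "found" : NP
            [6,7] "park" : (NP\N)\NP
    [7,8] "some" : PP

NP/S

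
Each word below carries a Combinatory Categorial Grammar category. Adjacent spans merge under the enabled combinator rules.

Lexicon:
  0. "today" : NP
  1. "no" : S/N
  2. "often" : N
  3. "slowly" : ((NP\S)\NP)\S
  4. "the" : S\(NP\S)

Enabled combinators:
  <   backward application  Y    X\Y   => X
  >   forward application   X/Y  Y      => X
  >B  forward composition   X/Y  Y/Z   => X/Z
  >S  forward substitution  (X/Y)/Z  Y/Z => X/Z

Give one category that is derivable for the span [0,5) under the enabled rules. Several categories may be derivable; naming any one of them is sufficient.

S

[0,5] S   <
  [0,4] NP\S   <
    [0,1] "today" : NP
    [1,4] (NP\S)\NP   <
      [1,3] S   >
        [1,2] "no" : S/N
        [2,3] "often" : N
      [3,4] "slowly" : ((NP\S)\NP)\S
  [4,5] "the" : S\(NP\S)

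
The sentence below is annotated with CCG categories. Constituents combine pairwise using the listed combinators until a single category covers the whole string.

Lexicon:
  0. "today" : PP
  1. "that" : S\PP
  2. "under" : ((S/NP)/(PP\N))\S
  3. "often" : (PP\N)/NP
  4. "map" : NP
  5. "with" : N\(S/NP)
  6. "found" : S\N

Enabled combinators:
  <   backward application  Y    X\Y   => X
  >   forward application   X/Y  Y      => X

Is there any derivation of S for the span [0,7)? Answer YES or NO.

[0,7] S   <
  [0,6] N   <
    [0,5] S/NP   >
      [0,3] (S/NP)/(PP\N)   <
        [0,2] S   <
          [0,1] "today" : PP
          [1,2] "that" : S\PP
        [2,3] "under" : ((S/NP)/(PP\N))\S
      [3,5] PP\N   >
        [3,4] "often" : (PP\N)/NP
        [4,5] "map" : NP
    [5,6] "with" : N\(S/NP)
  [6,7] "found" : S\N

YES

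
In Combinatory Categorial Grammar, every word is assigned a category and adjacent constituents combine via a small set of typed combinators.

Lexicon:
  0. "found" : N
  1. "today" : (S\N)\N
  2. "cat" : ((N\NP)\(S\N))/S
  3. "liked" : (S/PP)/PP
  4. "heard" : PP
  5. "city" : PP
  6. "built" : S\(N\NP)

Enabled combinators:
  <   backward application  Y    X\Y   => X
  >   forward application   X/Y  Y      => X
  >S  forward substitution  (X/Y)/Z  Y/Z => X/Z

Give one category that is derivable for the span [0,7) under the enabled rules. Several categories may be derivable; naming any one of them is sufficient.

[0,7] S   <
  [0,6] N\NP   <
    [0,2] S\N   <
      [0,1] "found" : N
      [1,2] "today" : (S\N)\N
    [2,6] (N\NP)\(S\N)   >
      [2,3] "cat" : ((N\NP)\(S\N))/S
      [3,6] S   >
        [3,5] S/PP   >
          [3,4] "liked" : (S/PP)/PP
          [4,5] "heard" : PP
        [5,6] "city" : PP
  [6,7] "built" : S\(N\NP)

S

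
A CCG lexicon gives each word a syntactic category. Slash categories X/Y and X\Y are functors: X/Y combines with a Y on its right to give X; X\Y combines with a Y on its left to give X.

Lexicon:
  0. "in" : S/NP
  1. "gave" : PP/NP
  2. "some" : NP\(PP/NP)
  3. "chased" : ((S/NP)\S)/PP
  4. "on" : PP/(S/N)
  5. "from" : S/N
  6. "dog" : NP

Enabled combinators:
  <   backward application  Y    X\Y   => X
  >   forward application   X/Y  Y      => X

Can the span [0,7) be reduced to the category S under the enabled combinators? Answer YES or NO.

YES

[0,7] S   >
  [0,6] S/NP   <
    [0,3] S   >
      [0,1] "in" : S/NP
      [1,3] NP   <
        [1,2] "gave" : PP/NP
        [2,3] "some" : NP\(PP/NP)
    [3,6] (S/NP)\S   >
      [3,4] "chased" : ((S/NP)\S)/PP
      [4,6] PP   >
        [4,5] "on" : PP/(S/N)
        [5,6] "from" : S/N
  [6,7] "dog" : NP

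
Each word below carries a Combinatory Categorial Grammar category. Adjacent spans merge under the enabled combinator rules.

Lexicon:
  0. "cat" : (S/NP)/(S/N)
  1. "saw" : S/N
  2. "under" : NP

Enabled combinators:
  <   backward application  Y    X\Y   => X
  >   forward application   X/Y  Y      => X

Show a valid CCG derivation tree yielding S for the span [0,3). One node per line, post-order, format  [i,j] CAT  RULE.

[0,3] S   >
  [0,2] S/NP   >
    [0,1] "cat" : (S/NP)/(S/N)
    [1,2] "saw" : S/N
  [2,3] "under" : NP

[0,1] (S/NP)/(S/N)  lex  "cat"
[1,2] S/N  lex  "saw"
[0,2] S/NP  >  k=1
[2,3] NP  lex  "under"
[0,3] S  >  k=2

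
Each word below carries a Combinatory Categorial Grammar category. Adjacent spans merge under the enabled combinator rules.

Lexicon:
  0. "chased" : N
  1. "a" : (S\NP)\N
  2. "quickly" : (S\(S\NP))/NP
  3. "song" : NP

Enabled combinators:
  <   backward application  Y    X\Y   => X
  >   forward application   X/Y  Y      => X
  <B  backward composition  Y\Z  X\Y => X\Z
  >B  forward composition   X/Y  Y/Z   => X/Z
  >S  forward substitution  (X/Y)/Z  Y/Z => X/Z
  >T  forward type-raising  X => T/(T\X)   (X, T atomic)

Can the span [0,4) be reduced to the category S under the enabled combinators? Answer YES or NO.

[0,4] S   <
  [0,2] S\NP   <
    [0,1] "chased" : N
    [1,2] "a" : (S\NP)\N
  [2,4] S\(S\NP)   >
    [2,3] "quickly" : (S\(S\NP))/NP
    [3,4] "song" : NP

YES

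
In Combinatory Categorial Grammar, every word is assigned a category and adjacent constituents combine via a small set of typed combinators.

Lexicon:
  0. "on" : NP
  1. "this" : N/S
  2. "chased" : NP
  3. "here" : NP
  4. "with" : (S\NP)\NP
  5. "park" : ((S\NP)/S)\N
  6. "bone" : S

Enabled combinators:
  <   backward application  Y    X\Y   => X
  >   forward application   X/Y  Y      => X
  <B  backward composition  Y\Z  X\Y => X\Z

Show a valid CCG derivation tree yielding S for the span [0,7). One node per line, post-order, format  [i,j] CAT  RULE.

[0,7] S   <
  [0,1] "on" : NP
  [1,7] S\NP   >
    [1,6] (S\NP)/S   <
      [1,5] N   >
        [1,2] "this" : N/S
        [2,5] S   <
          [2,3] "chased" : NP
          [3,5] S\NP   <
            [3,4] "here" : NP
            [4,5] "with" : (S\NP)\NP
      [5,6] "park" : ((S\NP)/S)\N
    [6,7] "bone" : S

[0,1] NP  lex  "on"
[1,2] N/S  lex  "this"
[2,3] NP  lex  "chased"
[3,4] NP  lex  "here"
[4,5] (S\NP)\NP  lex  "with"
[3,5] S\NP  <  k=4
[2,5] S  <  k=3
[1,5] N  >  k=2
[5,6] ((S\NP)/S)\N  lex  "park"
[1,6] (S\NP)/S  <  k=5
[6,7] S  lex  "bone"
[1,7] S\NP  >  k=6
[0,7] S  <  k=1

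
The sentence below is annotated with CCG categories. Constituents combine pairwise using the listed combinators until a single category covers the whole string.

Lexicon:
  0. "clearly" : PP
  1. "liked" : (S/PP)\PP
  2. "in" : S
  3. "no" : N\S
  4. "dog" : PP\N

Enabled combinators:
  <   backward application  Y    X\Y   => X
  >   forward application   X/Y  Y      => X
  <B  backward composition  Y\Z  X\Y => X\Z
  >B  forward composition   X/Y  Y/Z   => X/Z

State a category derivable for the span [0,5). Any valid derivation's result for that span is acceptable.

S

[0,5] S   >
  [0,2] S/PP   <
    [0,1] "clearly" : PP
    [1,2] "liked" : (S/PP)\PP
  [2,5] PP   <
    [2,4] N   <
      [2,3] "in" : S
      [3,4] "no" : N\S
    [4,5] "dog" : PP\N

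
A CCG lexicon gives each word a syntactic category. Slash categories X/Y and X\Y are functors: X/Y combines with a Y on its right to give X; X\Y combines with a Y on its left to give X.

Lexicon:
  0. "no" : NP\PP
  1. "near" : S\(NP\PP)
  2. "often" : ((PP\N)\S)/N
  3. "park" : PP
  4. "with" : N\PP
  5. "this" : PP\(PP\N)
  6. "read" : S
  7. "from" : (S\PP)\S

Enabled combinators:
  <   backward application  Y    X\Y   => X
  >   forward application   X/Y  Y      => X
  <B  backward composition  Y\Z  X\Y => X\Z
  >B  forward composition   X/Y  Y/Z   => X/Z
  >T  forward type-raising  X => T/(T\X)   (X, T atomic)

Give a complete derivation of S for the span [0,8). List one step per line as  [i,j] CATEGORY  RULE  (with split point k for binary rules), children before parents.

[0,8] S   <
  [0,6] PP   <
    [0,5] PP\N   <
      [0,2] S   <
        [0,1] "no" : NP\PP
        [1,2] "near" : S\(NP\PP)
      [2,5] (PP\N)\S   >
        [2,3] "often" : ((PP\N)\S)/N
        [3,5] N   >
          [3,4] N/(N\PP)   >T
            [3,4] "park" : PP
          [4,5] "with" : N\PP
    [5,6] "this" : PP\(PP\N)
  [6,8] S\PP   <
    [6,7] "read" : S
    [7,8] "from" : (S\PP)\S

[0,1] NP\PP  lex  "no"
[1,2] S\(NP\PP)  lex  "near"
[0,2] S  <  k=1
[2,3] ((PP\N)\S)/N  lex  "often"
[3,4] PP  lex  "park"
[3,4] N/(N\PP)  >T
[4,5] N\PP  lex  "with"
[3,5] N  >  k=4
[2,5] (PP\N)\S  >  k=3
[0,5] PP\N  <  k=2
[5,6] PP\(PP\N)  lex  "this"
[0,6] PP  <  k=5
[6,7] S  lex  "read"
[7,8] (S\PP)\S  lex  "from"
[6,8] S\PP  <  k=7
[0,8] S  <  k=6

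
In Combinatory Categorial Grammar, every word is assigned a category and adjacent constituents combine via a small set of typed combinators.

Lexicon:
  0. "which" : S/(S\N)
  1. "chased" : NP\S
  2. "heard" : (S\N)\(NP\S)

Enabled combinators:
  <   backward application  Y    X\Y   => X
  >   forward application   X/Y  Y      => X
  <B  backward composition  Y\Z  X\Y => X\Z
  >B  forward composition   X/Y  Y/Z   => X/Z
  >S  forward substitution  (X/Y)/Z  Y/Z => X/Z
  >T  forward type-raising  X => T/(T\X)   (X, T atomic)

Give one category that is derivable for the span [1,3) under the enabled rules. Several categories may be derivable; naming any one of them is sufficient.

[0,3] S   >
  [0,1] "which" : S/(S\N)
  [1,3] S\N   <
    [1,2] "chased" : NP\S
    [2,3] "heard" : (S\N)\(NP\S)

S\N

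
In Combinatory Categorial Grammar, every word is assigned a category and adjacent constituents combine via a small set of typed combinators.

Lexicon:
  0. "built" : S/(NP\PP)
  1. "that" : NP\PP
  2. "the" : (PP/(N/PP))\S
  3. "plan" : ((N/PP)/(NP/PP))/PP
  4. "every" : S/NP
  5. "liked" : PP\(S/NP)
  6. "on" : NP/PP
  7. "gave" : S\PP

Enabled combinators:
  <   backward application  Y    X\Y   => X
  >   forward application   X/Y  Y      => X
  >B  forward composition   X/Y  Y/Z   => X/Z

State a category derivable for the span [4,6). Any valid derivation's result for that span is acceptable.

PP

[0,8] S   <
  [0,7] PP   >
    [0,3] PP/(N/PP)   <
      [0,2] S   >
        [0,1] "built" : S/(NP\PP)
        [1,2] "that" : NP\PP
      [2,3] "the" : (PP/(N/PP))\S
    [3,7] N/PP   >
      [3,6] (N/PP)/(NP/PP)   >
        [3,4] "plan" : ((N/PP)/(NP/PP))/PP
        [4,6] PP   <
          [4,5] "every" : S/NP
          [5,6] "liked" : PP\(S/NP)
      [6,7] "on" : NP/PP
  [7,8] "gave" : S\PP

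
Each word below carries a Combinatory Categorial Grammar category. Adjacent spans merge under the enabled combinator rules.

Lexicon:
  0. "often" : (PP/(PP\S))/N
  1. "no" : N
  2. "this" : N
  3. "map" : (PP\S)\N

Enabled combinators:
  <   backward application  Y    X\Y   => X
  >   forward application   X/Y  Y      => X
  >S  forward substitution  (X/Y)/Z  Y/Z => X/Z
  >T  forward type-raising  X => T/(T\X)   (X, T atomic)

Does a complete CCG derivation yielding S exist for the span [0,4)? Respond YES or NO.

NO

(PP/(PP\S))/N N N (PP\S)\N
CKY chart[0,4] = {N/(N\PP), NP/(NP\PP), PP, PP/(PP\PP), S/(S\PP)}; S ∉ chart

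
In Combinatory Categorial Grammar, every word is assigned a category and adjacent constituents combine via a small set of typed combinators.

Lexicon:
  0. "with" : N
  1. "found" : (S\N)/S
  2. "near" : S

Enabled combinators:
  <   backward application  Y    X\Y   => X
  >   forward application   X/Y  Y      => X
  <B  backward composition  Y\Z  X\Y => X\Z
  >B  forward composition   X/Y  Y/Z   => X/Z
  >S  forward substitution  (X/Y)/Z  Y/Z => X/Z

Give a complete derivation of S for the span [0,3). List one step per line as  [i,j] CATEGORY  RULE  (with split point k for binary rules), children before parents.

[0,1] N  lex  "with"
[1,2] (S\N)/S  lex  "found"
[2,3] S  lex  "near"
[1,3] S\N  >  k=2
[0,3] S  <  k=1

[0,3] S   <
  [0,1] "with" : N
  [1,3] S\N   >
    [1,2] "found" : (S\N)/S
    [2,3] "near" : S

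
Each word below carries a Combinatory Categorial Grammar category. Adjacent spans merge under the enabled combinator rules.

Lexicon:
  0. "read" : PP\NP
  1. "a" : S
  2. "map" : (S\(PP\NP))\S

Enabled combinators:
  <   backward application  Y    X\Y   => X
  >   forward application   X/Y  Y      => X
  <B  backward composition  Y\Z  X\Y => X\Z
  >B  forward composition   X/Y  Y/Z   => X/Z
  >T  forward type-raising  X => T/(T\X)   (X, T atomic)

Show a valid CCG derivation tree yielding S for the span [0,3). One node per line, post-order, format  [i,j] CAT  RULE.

[0,3] S   <
  [0,1] "read" : PP\NP
  [1,3] S\(PP\NP)   <
    [1,2] "a" : S
    [2,3] "map" : (S\(PP\NP))\S

[0,1] PP\NP  lex  "read"
[1,2] S  lex  "a"
[2,3] (S\(PP\NP))\S  lex  "map"
[1,3] S\(PP\NP)  <  k=2
[0,3] S  <  k=1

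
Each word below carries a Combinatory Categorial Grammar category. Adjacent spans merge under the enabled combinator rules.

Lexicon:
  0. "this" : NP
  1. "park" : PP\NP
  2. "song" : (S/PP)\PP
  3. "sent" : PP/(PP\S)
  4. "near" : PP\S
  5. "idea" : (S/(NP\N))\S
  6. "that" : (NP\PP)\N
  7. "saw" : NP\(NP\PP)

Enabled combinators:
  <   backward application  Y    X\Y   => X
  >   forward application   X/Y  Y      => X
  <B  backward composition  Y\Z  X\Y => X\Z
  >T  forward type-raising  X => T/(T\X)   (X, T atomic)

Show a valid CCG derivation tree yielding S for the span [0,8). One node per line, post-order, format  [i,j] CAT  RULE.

[0,8] S   >
  [0,6] S/(NP\N)   <
    [0,5] S   >
      [0,3] S/PP   <
        [0,2] PP   <
          [0,1] "this" : NP
          [1,2] "park" : PP\NP
        [2,3] "song" : (S/PP)\PP
      [3,5] PP   >
        [3,4] "sent" : PP/(PP\S)
        [4,5] "near" : PP\S
    [5,6] "idea" : (S/(NP\N))\S
  [6,8] NP\N   <B
    [6,7] "that" : (NP\PP)\N
    [7,8] "saw" : NP\(NP\PP)

[0,1] NP  lex  "this"
[1,2] PP\NP  lex  "park"
[0,2] PP  <  k=1
[2,3] (S/PP)\PP  lex  "song"
[0,3] S/PP  <  k=2
[3,4] PP/(PP\S)  lex  "sent"
[4,5] PP\S  lex  "near"
[3,5] PP  >  k=4
[0,5] S  >  k=3
[5,6] (S/(NP\N))\S  lex  "idea"
[0,6] S/(NP\N)  <  k=5
[6,7] (NP\PP)\N  lex  "that"
[7,8] NP\(NP\PP)  lex  "saw"
[6,8] NP\N  <B  k=7
[0,8] S  >  k=6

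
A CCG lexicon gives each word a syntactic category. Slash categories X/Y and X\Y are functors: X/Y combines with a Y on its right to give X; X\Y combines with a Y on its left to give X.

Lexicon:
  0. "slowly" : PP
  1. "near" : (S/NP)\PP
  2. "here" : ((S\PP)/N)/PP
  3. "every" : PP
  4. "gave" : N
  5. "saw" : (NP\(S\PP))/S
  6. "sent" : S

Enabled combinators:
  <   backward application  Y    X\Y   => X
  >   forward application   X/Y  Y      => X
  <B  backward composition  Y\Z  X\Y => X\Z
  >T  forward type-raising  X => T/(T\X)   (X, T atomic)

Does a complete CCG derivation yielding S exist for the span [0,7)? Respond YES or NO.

[0,7] S   >
  [0,2] S/NP   <
    [0,1] "slowly" : PP
    [1,2] "near" : (S/NP)\PP
  [2,7] NP   <
    [2,5] S\PP   >
      [2,4] (S\PP)/N   >
        [2,3] "here" : ((S\PP)/N)/PP
        [3,4] "every" : PP
      [4,5] "gave" : N
    [5,7] NP\(S\PP)   >
      [5,6] "saw" : (NP\(S\PP))/S
      [6,7] "sent" : S

YES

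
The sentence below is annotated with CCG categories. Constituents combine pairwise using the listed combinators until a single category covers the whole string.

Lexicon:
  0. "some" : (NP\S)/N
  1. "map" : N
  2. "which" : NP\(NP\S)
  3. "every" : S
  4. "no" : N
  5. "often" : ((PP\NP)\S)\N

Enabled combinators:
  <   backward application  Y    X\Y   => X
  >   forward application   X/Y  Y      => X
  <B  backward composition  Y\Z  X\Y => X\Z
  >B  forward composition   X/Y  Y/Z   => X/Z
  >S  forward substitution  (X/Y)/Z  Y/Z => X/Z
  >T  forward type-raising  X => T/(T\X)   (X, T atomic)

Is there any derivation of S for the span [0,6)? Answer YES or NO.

(NP\S)/N N NP\(NP\S) S N ((PP\NP)\S)\N
CKY chart[0,6] = {N/(N\PP), NP/(NP\PP), PP, PP/(PP\PP), S/(S\PP)}; S ∉ chart

NO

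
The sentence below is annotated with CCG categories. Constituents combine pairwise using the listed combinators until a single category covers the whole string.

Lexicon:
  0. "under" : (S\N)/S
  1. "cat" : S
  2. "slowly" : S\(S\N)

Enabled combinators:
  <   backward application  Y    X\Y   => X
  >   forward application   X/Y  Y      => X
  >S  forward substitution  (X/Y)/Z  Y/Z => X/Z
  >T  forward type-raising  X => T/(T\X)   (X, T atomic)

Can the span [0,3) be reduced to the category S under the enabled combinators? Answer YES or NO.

[0,3] S   <
  [0,2] S\N   >
    [0,1] "under" : (S\N)/S
    [1,2] "cat" : S
  [2,3] "slowly" : S\(S\N)

YES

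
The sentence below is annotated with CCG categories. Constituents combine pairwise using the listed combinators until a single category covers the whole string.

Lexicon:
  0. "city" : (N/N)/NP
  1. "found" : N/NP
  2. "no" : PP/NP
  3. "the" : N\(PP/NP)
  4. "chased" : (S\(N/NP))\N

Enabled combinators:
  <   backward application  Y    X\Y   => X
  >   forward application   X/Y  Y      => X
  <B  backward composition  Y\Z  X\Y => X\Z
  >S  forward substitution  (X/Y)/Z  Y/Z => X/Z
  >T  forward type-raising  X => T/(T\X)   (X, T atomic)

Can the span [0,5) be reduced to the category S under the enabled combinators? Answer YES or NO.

[0,5] S   <
  [0,2] N/NP   >S
    [0,1] "city" : (N/N)/NP
    [1,2] "found" : N/NP
  [2,5] S\(N/NP)   <
    [2,4] N   <
      [2,3] "no" : PP/NP
      [3,4] "the" : N\(PP/NP)
    [4,5] "chased" : (S\(N/NP))\N

YES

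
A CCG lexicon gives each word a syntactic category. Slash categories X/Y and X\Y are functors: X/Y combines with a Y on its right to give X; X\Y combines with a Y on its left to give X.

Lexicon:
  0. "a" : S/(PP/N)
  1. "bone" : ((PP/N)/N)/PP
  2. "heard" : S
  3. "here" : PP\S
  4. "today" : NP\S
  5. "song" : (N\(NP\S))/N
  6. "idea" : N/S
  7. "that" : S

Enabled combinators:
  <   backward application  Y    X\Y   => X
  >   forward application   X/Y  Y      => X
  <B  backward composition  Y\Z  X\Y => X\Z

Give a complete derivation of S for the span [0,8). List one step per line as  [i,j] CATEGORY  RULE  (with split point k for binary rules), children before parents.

[0,1] S/(PP/N)  lex  "a"
[1,2] ((PP/N)/N)/PP  lex  "bone"
[2,3] S  lex  "heard"
[3,4] PP\S  lex  "here"
[2,4] PP  <  k=3
[1,4] (PP/N)/N  >  k=2
[4,5] NP\S  lex  "today"
[5,6] (N\(NP\S))/N  lex  "song"
[6,7] N/S  lex  "idea"
[7,8] S  lex  "that"
[6,8] N  >  k=7
[5,8] N\(NP\S)  >  k=6
[4,8] N  <  k=5
[1,8] PP/N  >  k=4
[0,8] S  >  k=1

[0,8] S   >
  [0,1] "a" : S/(PP/N)
  [1,8] PP/N   >
    [1,4] (PP/N)/N   >
      [1,2] "bone" : ((PP/N)/N)/PP
      [2,4] PP   <
        [2,3] "heard" : S
        [3,4] "here" : PP\S
    [4,8] N   <
      [4,5] "today" : NP\S
      [5,8] N\(NP\S)   >
        [5,6] "song" : (N\(NP\S))/N
        [6,8] N   >
          [6,7] "idea" : N/S
          [7,8] "that" : S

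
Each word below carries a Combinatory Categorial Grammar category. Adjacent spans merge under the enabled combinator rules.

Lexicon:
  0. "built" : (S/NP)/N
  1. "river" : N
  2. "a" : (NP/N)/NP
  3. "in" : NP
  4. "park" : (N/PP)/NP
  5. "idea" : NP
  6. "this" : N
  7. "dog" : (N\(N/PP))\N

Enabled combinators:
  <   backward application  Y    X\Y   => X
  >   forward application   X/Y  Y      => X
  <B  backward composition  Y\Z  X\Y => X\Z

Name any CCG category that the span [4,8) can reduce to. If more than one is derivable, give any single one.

N

[0,8] S   >
  [0,2] S/NP   >
    [0,1] "built" : (S/NP)/N
    [1,2] "river" : N
  [2,8] NP   >
    [2,4] NP/N   >
      [2,3] "a" : (NP/N)/NP
      [3,4] "in" : NP
    [4,8] N   <
      [4,6] N/PP   >
        [4,5] "park" : (N/PP)/NP
        [5,6] "idea" : NP
      [6,8] N\(N/PP)   <
        [6,7] "this" : N
        [7,8] "dog" : (N\(N/PP))\N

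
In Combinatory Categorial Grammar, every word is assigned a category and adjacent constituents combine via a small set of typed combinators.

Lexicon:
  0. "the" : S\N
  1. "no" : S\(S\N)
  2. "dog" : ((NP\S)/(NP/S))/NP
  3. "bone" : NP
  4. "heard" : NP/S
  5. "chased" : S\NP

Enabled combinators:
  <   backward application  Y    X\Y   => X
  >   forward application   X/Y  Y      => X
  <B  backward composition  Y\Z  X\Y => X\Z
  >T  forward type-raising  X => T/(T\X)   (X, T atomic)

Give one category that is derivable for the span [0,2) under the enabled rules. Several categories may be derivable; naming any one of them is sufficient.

S

[0,6] S   <
  [0,5] NP   <
    [0,2] S   <
      [0,1] "the" : S\N
      [1,2] "no" : S\(S\N)
    [2,5] NP\S   >
      [2,4] (NP\S)/(NP/S)   >
        [2,3] "dog" : ((NP\S)/(NP/S))/NP
        [3,4] "bone" : NP
      [4,5] "heard" : NP/S
  [5,6] "chased" : S\NP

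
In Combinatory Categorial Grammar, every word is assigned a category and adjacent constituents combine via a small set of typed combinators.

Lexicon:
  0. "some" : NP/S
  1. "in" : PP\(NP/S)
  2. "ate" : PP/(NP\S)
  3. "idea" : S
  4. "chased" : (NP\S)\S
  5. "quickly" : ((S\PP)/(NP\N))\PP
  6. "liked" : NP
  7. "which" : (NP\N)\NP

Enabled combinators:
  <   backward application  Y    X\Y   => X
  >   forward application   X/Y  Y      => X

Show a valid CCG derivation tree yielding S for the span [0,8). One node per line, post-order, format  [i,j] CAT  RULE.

[0,8] S   <
  [0,2] PP   <
    [0,1] "some" : NP/S
    [1,2] "in" : PP\(NP/S)
  [2,8] S\PP   >
    [2,6] (S\PP)/(NP\N)   <
      [2,5] PP   >
        [2,3] "ate" : PP/(NP\S)
        [3,5] NP\S   <
          [3,4] "idea" : S
          [4,5] "chased" : (NP\S)\S
      [5,6] "quickly" : ((S\PP)/(NP\N))\PP
    [6,8] NP\N   <
      [6,7] "liked" : NP
      [7,8] "which" : (NP\N)\NP

[0,1] NP/S  lex  "some"
[1,2] PP\(NP/S)  lex  "in"
[0,2] PP  <  k=1
[2,3] PP/(NP\S)  lex  "ate"
[3,4] S  lex  "idea"
[4,5] (NP\S)\S  lex  "chased"
[3,5] NP\S  <  k=4
[2,5] PP  >  k=3
[5,6] ((S\PP)/(NP\N))\PP  lex  "quickly"
[2,6] (S\PP)/(NP\N)  <  k=5
[6,7] NP  lex  "liked"
[7,8] (NP\N)\NP  lex  "which"
[6,8] NP\N  <  k=7
[2,8] S\PP  >  k=6
[0,8] S  <  k=2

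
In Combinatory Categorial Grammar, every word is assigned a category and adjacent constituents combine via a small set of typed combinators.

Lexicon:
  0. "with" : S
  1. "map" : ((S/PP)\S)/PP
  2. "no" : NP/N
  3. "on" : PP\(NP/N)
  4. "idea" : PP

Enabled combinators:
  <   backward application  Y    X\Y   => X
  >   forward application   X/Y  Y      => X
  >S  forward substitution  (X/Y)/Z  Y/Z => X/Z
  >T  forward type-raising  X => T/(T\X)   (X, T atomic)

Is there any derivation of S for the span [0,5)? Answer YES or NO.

YES

[0,5] S   >
  [0,4] S/PP   <
    [0,1] "with" : S
    [1,4] (S/PP)\S   >
      [1,2] "map" : ((S/PP)\S)/PP
      [2,4] PP   <
        [2,3] "no" : NP/N
        [3,4] "on" : PP\(NP/N)
  [4,5] "idea" : PP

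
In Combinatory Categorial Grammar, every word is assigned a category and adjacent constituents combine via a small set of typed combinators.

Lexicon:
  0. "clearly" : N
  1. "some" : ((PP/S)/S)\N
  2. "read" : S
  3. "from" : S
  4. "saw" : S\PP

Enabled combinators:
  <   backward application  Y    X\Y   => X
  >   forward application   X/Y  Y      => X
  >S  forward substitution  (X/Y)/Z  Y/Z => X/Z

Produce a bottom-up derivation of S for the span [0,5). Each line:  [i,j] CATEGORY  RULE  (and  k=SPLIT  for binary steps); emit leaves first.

[0,5] S   <
  [0,4] PP   >
    [0,3] PP/S   >
      [0,2] (PP/S)/S   <
        [0,1] "clearly" : N
        [1,2] "some" : ((PP/S)/S)\N
      [2,3] "read" : S
    [3,4] "from" : S
  [4,5] "saw" : S\PP

[0,1] N  lex  "clearly"
[1,2] ((PP/S)/S)\N  lex  "some"
[0,2] (PP/S)/S  <  k=1
[2,3] S  lex  "read"
[0,3] PP/S  >  k=2
[3,4] S  lex  "from"
[0,4] PP  >  k=3
[4,5] S\PP  lex  "saw"
[0,5] S  <  k=4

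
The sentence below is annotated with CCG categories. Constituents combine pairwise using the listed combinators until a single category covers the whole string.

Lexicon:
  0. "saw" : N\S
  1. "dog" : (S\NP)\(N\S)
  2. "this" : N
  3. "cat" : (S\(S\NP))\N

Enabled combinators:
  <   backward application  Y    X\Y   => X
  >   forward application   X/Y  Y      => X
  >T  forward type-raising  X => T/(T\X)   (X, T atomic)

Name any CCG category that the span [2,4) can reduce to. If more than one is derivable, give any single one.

[0,4] S   <
  [0,2] S\NP   <
    [0,1] "saw" : N\S
    [1,2] "dog" : (S\NP)\(N\S)
  [2,4] S\(S\NP)   <
    [2,3] "this" : N
    [3,4] "cat" : (S\(S\NP))\N

S\(S\NP)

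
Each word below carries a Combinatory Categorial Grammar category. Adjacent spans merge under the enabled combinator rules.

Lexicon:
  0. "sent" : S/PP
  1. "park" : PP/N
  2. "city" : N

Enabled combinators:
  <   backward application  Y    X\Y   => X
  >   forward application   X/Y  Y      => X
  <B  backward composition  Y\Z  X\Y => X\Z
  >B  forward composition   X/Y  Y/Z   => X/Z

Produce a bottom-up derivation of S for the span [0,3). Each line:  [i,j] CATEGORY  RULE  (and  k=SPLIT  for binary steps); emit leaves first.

[0,3] S   >
  [0,1] "sent" : S/PP
  [1,3] PP   >
    [1,2] "park" : PP/N
    [2,3] "city" : N

[0,1] S/PP  lex  "sent"
[1,2] PP/N  lex  "park"
[2,3] N  lex  "city"
[1,3] PP  >  k=2
[0,3] S  >  k=1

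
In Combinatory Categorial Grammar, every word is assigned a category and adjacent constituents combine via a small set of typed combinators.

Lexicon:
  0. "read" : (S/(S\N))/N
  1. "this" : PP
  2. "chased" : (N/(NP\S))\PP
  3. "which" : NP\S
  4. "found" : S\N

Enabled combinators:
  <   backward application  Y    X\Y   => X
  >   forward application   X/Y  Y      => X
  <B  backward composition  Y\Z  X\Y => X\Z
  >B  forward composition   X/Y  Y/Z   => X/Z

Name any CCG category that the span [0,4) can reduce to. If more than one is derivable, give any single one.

S/(S\N)

[0,5] S   >
  [0,4] S/(S\N)   >
    [0,1] "read" : (S/(S\N))/N
    [1,4] N   >
      [1,3] N/(NP\S)   <
        [1,2] "this" : PP
        [2,3] "chased" : (N/(NP\S))\PP
      [3,4] "which" : NP\S
  [4,5] "found" : S\N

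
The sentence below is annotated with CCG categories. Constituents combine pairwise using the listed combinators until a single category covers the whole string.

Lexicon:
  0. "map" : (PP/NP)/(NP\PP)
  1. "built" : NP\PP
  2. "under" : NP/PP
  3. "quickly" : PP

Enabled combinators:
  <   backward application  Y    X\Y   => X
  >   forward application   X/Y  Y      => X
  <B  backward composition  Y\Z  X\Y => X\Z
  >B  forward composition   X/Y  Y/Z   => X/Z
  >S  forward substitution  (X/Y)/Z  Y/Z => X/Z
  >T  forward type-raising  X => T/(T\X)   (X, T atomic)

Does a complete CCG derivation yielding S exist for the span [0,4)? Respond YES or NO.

(PP/NP)/(NP\PP) NP\PP NP/PP PP
CKY chart[0,4] = {N/(N\PP), NP/(NP\PP), PP, PP/(NP\NP), PP/(PP\PP), S/(S\PP)}; S ∉ chart

NO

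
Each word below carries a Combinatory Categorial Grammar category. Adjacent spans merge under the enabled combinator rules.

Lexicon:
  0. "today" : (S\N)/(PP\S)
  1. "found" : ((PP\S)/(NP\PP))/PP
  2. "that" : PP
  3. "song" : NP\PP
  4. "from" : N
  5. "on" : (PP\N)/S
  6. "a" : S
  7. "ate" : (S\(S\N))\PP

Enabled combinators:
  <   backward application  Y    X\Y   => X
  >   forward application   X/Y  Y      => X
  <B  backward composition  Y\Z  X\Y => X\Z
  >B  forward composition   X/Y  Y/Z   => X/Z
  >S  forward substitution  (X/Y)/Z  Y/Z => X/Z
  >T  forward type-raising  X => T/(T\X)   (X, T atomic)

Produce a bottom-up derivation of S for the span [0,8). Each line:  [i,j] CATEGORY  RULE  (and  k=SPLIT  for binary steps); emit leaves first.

[0,8] S   <
  [0,4] S\N   >
    [0,1] "today" : (S\N)/(PP\S)
    [1,4] PP\S   >
      [1,3] (PP\S)/(NP\PP)   >
        [1,2] "found" : ((PP\S)/(NP\PP))/PP
        [2,3] "that" : PP
      [3,4] "song" : NP\PP
  [4,8] S\(S\N)   <
    [4,7] PP   >
      [4,5] PP/(PP\N)   >T
        [4,5] "from" : N
      [5,7] PP\N   >
        [5,6] "on" : (PP\N)/S
        [6,7] "a" : S
    [7,8] "ate" : (S\(S\N))\PP

[0,1] (S\N)/(PP\S)  lex  "today"
[1,2] ((PP\S)/(NP\PP))/PP  lex  "found"
[2,3] PP  lex  "that"
[1,3] (PP\S)/(NP\PP)  >  k=2
[3,4] NP\PP  lex  "song"
[1,4] PP\S  >  k=3
[0,4] S\N  >  k=1
[4,5] N  lex  "from"
[4,5] PP/(PP\N)  >T
[5,6] (PP\N)/S  lex  "on"
[6,7] S  lex  "a"
[5,7] PP\N  >  k=6
[4,7] PP  >  k=5
[7,8] (S\(S\N))\PP  lex  "ate"
[4,8] S\(S\N)  <  k=7
[0,8] S  <  k=4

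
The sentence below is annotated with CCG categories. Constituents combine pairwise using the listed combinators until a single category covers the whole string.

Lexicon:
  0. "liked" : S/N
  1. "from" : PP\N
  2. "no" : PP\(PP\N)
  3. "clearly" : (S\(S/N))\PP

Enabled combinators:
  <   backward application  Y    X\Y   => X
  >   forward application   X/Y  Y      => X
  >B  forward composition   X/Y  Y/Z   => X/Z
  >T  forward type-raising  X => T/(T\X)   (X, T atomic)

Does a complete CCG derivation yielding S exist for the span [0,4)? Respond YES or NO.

YES

[0,4] S   <
  [0,1] "liked" : S/N
  [1,4] S\(S/N)   <
    [1,3] PP   <
      [1,2] "from" : PP\N
      [2,3] "no" : PP\(PP\N)
    [3,4] "clearly" : (S\(S/N))\PP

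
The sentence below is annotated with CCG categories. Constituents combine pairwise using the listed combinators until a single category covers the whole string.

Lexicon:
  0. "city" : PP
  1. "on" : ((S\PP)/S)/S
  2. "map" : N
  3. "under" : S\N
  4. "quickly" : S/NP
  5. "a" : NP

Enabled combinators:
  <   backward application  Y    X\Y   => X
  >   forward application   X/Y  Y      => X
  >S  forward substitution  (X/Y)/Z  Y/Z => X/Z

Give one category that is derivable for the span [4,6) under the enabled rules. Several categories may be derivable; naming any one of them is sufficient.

S

[0,6] S   <
  [0,1] "city" : PP
  [1,6] S\PP   >
    [1,4] (S\PP)/S   >
      [1,2] "on" : ((S\PP)/S)/S
      [2,4] S   <
        [2,3] "map" : N
        [3,4] "under" : S\N
    [4,6] S   >
      [4,5] "quickly" : S/NP
      [5,6] "a" : NP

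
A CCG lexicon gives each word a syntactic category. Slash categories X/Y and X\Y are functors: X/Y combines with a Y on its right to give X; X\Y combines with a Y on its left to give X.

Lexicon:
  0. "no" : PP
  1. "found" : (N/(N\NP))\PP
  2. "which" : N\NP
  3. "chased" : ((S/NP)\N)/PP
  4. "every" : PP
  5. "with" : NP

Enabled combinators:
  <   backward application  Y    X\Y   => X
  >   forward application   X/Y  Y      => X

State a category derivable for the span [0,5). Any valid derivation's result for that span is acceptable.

S/NP

[0,6] S   >
  [0,5] S/NP   <
    [0,3] N   >
      [0,2] N/(N\NP)   <
        [0,1] "no" : PP
        [1,2] "found" : (N/(N\NP))\PP
      [2,3] "which" : N\NP
    [3,5] (S/NP)\N   >
      [3,4] "chased" : ((S/NP)\N)/PP
      [4,5] "every" : PP
  [5,6] "with" : NP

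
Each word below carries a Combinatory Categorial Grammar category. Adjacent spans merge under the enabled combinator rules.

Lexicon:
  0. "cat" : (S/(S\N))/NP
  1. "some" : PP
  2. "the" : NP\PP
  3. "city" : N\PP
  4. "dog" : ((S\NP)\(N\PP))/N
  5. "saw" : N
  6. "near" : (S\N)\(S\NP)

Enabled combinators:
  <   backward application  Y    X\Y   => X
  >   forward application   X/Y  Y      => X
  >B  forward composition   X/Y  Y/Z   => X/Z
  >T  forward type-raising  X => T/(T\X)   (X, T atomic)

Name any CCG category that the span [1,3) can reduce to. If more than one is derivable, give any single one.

NP

[0,7] S   >
  [0,3] S/(S\N)   >
    [0,1] "cat" : (S/(S\N))/NP
    [1,3] NP   <
      [1,2] "some" : PP
      [2,3] "the" : NP\PP
  [3,7] S\N   <
    [3,6] S\NP   <
      [3,4] "city" : N\PP
      [4,6] (S\NP)\(N\PP)   >
        [4,5] "dog" : ((S\NP)\(N\PP))/N
        [5,6] "saw" : N
    [6,7] "near" : (S\N)\(S\NP)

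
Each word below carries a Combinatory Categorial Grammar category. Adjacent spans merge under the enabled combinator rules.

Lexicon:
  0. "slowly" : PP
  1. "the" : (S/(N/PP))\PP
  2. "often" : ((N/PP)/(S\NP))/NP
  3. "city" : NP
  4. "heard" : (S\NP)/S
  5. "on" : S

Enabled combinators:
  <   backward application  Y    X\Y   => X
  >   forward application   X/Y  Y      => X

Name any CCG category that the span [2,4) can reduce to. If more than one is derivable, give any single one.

(N/PP)/(S\NP)

[0,6] S   >
  [0,2] S/(N/PP)   <
    [0,1] "slowly" : PP
    [1,2] "the" : (S/(N/PP))\PP
  [2,6] N/PP   >
    [2,4] (N/PP)/(S\NP)   >
      [2,3] "often" : ((N/PP)/(S\NP))/NP
      [3,4] "city" : NP
    [4,6] S\NP   >
      [4,5] "heard" : (S\NP)/S
      [5,6] "on" : S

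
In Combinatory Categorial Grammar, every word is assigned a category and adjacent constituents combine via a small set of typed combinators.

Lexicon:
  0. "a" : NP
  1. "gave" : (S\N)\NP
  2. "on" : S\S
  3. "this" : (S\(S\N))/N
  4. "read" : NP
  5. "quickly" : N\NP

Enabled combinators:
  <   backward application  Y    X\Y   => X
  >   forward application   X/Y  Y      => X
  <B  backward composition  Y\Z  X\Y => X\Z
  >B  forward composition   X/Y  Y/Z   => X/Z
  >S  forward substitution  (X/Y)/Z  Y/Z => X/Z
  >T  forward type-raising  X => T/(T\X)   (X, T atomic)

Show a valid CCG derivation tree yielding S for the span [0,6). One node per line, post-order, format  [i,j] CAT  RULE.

[0,6] S   <
  [0,3] S\N   <B
    [0,2] S\N   <
      [0,1] "a" : NP
      [1,2] "gave" : (S\N)\NP
    [2,3] "on" : S\S
  [3,6] S\(S\N)   >
    [3,4] "this" : (S\(S\N))/N
    [4,6] N   >
      [4,5] N/(N\NP)   >T
        [4,5] "read" : NP
      [5,6] "quickly" : N\NP

[0,1] NP  lex  "a"
[1,2] (S\N)\NP  lex  "gave"
[0,2] S\N  <  k=1
[2,3] S\S  lex  "on"
[0,3] S\N  <B  k=2
[3,4] (S\(S\N))/N  lex  "this"
[4,5] NP  lex  "read"
[4,5] N/(N\NP)  >T
[5,6] N\NP  lex  "quickly"
[4,6] N  >  k=5
[3,6] S\(S\N)  >  k=4
[0,6] S  <  k=3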